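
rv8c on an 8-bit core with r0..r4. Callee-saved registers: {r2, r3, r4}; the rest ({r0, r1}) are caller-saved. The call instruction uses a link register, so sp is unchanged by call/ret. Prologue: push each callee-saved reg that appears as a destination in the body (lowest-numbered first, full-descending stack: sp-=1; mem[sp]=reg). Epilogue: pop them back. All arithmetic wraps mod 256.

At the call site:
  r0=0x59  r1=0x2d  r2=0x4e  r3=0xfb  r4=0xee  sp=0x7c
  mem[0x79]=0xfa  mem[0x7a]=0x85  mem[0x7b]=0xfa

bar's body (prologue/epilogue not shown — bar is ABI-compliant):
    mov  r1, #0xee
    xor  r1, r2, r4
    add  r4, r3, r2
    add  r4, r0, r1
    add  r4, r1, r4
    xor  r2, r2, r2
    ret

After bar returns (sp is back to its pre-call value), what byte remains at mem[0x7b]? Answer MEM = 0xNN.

prologue: push r2 -> mem[0x7b]=0x4e, sp=0x7b
prologue: push r4 -> mem[0x7a]=0xee, sp=0x7a
body[0] mov  r1, #0xee -> r1=0xee
body[1] xor  r1, r2, r4 -> r1=0xa0
body[2] add  r4, r3, r2 -> r4=0x49
body[3] add  r4, r0, r1 -> r4=0xf9
body[4] add  r4, r1, r4 -> r4=0x99
body[5] xor  r2, r2, r2 -> r2=0x00
epilogue: pop r4=0xee, sp=0x7b
epilogue: pop r2=0x4e, sp=0x7c
prologue pushed ['r2', 'r4'] at ['0x7b', '0x7a']

MEM = 0x4e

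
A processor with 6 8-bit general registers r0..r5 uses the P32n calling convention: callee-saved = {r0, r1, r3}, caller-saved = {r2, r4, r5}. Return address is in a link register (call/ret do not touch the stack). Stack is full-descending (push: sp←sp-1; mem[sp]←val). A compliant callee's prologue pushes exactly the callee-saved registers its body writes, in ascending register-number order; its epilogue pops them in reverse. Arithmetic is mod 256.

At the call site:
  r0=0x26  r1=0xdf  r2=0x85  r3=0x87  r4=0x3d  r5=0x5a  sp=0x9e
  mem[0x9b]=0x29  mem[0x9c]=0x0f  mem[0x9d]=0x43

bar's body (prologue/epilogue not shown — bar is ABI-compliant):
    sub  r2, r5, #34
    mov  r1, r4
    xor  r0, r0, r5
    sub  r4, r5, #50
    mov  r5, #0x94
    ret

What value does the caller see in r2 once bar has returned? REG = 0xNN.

prologue: push r0 → mem[0x9d]=0x26, sp=0x9d
prologue: push r1 → mem[0x9c]=0xdf, sp=0x9c
body[0] sub  r2, r5, #34 → r2=0x38
body[1] mov  r1, r4 → r1=0x3d
body[2] xor  r0, r0, r5 → r0=0x7c
body[3] sub  r4, r5, #50 → r4=0x28
body[4] mov  r5, #0x94 → r5=0x94
epilogue: pop r1=0xdf, sp=0x9d
epilogue: pop r0=0x26, sp=0x9e
r2 is caller-saved → body value

REG = 0x38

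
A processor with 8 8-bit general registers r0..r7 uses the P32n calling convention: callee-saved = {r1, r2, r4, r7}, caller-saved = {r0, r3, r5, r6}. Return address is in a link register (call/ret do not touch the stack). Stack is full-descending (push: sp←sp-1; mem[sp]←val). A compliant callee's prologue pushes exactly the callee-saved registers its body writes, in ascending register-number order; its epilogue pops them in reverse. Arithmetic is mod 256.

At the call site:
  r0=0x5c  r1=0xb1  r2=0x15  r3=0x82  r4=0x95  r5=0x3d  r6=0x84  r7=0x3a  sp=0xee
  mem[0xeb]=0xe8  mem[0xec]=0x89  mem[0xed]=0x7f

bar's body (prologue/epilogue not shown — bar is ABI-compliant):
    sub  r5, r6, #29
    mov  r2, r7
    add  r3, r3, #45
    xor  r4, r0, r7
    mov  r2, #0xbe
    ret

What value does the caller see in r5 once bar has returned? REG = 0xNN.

prologue: push r2 -> mem[0xed]=0x15, sp=0xed
prologue: push r4 -> mem[0xec]=0x95, sp=0xec
body[0] sub  r5, r6, #29 -> r5=0x67
body[1] mov  r2, r7 -> r2=0x3a
body[2] add  r3, r3, #45 -> r3=0xaf
body[3] xor  r4, r0, r7 -> r4=0x66
body[4] mov  r2, #0xbe -> r2=0xbe
epilogue: pop r4=0x95, sp=0xed
epilogue: pop r2=0x15, sp=0xee
r5 is caller-saved -> body value

REG = 0x67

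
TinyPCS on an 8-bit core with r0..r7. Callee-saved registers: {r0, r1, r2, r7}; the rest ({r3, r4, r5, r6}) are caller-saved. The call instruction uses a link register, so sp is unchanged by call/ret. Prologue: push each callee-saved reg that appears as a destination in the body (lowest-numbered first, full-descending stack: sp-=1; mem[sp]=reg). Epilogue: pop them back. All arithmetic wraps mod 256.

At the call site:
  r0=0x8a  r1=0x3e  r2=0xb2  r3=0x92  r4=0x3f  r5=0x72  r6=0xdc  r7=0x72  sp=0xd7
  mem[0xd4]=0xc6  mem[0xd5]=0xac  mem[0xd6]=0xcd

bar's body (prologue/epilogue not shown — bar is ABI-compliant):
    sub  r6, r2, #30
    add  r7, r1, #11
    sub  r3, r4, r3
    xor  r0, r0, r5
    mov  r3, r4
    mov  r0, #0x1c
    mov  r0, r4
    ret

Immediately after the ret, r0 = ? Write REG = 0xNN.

prologue: push r0 -> mem[0xd6]=0x8a, sp=0xd6
prologue: push r7 -> mem[0xd5]=0x72, sp=0xd5
body[0] sub  r6, r2, #30 -> r6=0x94
body[1] add  r7, r1, #11 -> r7=0x49
body[2] sub  r3, r4, r3 -> r3=0xad
body[3] xor  r0, r0, r5 -> r0=0xf8
body[4] mov  r3, r4 -> r3=0x3f
body[5] mov  r0, #0x1c -> r0=0x1c
body[6] mov  r0, r4 -> r0=0x3f
epilogue: pop r7=0x72, sp=0xd6
epilogue: pop r0=0x8a, sp=0xd7
r0 is callee-saved -> restored

REG = 0x8a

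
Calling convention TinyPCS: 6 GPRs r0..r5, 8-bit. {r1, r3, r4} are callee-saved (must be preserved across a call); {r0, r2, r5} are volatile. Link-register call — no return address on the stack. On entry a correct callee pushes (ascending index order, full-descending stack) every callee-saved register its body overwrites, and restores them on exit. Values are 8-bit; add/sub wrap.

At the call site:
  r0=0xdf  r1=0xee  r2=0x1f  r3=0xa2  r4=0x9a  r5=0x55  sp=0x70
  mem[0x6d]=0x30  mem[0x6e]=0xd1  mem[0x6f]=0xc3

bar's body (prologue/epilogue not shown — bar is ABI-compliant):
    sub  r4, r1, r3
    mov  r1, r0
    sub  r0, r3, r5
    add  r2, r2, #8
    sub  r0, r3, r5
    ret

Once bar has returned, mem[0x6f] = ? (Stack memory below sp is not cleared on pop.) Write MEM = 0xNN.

MEM = 0xee

prologue: push r1 → mem[0x6f]=0xee, sp=0x6f
prologue: push r4 → mem[0x6e]=0x9a, sp=0x6e
body[0] sub  r4, r1, r3 → r4=0x4c
body[1] mov  r1, r0 → r1=0xdf
body[2] sub  r0, r3, r5 → r0=0x4d
body[3] add  r2, r2, #8 → r2=0x27
body[4] sub  r0, r3, r5 → r0=0x4d
epilogue: pop r4=0x9a, sp=0x6f
epilogue: pop r1=0xee, sp=0x70
prologue pushed ['r1', 'r4'] at ['0x6f', '0x6e']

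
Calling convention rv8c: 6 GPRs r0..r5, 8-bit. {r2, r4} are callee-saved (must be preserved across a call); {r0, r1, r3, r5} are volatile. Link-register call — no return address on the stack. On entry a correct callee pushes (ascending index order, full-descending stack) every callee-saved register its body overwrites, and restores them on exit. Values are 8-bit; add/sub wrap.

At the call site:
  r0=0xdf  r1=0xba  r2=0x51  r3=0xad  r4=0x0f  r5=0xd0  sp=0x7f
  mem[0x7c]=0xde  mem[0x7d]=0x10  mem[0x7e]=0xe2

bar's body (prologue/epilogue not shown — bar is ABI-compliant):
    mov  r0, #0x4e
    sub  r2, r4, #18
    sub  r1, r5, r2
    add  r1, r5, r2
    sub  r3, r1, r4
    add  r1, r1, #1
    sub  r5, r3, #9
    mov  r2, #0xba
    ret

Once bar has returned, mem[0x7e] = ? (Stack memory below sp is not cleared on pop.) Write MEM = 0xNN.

prologue: push r2 → mem[0x7e]=0x51, sp=0x7e
body[0] mov  r0, #0x4e → r0=0x4e
body[1] sub  r2, r4, #18 → r2=0xfd
body[2] sub  r1, r5, r2 → r1=0xd3
body[3] add  r1, r5, r2 → r1=0xcd
body[4] sub  r3, r1, r4 → r3=0xbe
body[5] add  r1, r1, #1 → r1=0xce
body[6] sub  r5, r3, #9 → r5=0xb5
body[7] mov  r2, #0xba → r2=0xba
epilogue: pop r2=0x51, sp=0x7f
prologue pushed ['r2'] at ['0x7e']

MEM = 0x51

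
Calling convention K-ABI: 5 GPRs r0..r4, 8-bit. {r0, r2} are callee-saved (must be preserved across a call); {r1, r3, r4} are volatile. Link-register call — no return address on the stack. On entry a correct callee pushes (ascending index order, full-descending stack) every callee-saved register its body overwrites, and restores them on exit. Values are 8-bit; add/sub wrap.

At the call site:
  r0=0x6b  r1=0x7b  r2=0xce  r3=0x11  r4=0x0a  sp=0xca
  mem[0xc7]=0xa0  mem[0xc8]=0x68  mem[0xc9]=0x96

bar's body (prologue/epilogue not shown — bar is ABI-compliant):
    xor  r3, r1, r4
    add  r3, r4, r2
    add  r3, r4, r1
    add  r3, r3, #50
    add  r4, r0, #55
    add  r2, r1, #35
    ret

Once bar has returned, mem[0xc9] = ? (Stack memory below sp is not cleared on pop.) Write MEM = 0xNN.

MEM = 0xce

prologue: push r2 → mem[0xc9]=0xce, sp=0xc9
body[0] xor  r3, r1, r4 → r3=0x71
body[1] add  r3, r4, r2 → r3=0xd8
body[2] add  r3, r4, r1 → r3=0x85
body[3] add  r3, r3, #50 → r3=0xb7
body[4] add  r4, r0, #55 → r4=0xa2
body[5] add  r2, r1, #35 → r2=0x9e
epilogue: pop r2=0xce, sp=0xca
prologue pushed ['r2'] at ['0xc9']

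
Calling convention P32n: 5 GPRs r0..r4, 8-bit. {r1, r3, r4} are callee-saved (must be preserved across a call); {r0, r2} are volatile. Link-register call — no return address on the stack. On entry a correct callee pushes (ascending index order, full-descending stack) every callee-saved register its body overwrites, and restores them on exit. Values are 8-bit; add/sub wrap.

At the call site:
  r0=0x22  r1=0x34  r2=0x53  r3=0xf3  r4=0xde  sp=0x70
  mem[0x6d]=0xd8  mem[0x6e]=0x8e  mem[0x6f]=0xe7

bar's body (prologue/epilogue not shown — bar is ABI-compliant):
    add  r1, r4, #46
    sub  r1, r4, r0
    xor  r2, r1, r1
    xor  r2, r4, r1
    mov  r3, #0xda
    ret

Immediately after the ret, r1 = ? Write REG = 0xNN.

prologue: push r1 -> mem[0x6f]=0x34, sp=0x6f
prologue: push r3 -> mem[0x6e]=0xf3, sp=0x6e
body[0] add  r1, r4, #46 -> r1=0x0c
body[1] sub  r1, r4, r0 -> r1=0xbc
body[2] xor  r2, r1, r1 -> r2=0x00
body[3] xor  r2, r4, r1 -> r2=0x62
body[4] mov  r3, #0xda -> r3=0xda
epilogue: pop r3=0xf3, sp=0x6f
epilogue: pop r1=0x34, sp=0x70
r1 is callee-saved -> restored

REG = 0x34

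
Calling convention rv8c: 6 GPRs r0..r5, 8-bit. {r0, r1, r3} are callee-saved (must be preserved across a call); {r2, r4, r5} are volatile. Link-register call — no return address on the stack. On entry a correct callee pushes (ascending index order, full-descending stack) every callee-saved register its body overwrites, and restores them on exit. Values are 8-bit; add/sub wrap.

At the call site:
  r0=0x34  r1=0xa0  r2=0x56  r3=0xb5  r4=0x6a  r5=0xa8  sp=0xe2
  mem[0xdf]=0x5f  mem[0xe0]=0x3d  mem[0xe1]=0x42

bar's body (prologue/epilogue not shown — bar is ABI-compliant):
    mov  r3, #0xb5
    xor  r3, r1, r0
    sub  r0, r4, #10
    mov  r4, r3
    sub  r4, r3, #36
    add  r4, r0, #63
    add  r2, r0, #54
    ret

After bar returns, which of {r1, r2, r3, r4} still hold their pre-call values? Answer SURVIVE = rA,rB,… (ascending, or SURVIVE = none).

prologue: push r0 → mem[0xe1]=0x34, sp=0xe1
prologue: push r3 → mem[0xe0]=0xb5, sp=0xe0
body[0] mov  r3, #0xb5 → r3=0xb5
body[1] xor  r3, r1, r0 → r3=0x94
body[2] sub  r0, r4, #10 → r0=0x60
body[3] mov  r4, r3 → r4=0x94
body[4] sub  r4, r3, #36 → r4=0x70
body[5] add  r4, r0, #63 → r4=0x9f
body[6] add  r2, r0, #54 → r2=0x96
epilogue: pop r3=0xb5, sp=0xe1
epilogue: pop r0=0x34, sp=0xe2
r1: callee-saved, written=False
r2: caller-saved, written=True
r3: callee-saved, written=True
r4: caller-saved, written=True

SURVIVE = r1,r3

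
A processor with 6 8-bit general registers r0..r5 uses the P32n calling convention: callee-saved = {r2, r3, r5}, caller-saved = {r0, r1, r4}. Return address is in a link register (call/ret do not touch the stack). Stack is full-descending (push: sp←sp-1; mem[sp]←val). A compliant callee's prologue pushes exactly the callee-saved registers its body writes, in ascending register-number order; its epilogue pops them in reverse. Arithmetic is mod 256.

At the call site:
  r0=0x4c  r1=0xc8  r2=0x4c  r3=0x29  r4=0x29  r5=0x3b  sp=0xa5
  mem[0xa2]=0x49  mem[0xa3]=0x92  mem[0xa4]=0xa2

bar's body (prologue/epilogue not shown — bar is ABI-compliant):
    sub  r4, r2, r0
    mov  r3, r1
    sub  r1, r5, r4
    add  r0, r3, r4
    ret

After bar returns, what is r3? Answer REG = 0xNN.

REG = 0x29

prologue: push r3 → mem[0xa4]=0x29, sp=0xa4
body[0] sub  r4, r2, r0 → r4=0x00
body[1] mov  r3, r1 → r3=0xc8
body[2] sub  r1, r5, r4 → r1=0x3b
body[3] add  r0, r3, r4 → r0=0xc8
epilogue: pop r3=0x29, sp=0xa5
r3 is callee-saved → restored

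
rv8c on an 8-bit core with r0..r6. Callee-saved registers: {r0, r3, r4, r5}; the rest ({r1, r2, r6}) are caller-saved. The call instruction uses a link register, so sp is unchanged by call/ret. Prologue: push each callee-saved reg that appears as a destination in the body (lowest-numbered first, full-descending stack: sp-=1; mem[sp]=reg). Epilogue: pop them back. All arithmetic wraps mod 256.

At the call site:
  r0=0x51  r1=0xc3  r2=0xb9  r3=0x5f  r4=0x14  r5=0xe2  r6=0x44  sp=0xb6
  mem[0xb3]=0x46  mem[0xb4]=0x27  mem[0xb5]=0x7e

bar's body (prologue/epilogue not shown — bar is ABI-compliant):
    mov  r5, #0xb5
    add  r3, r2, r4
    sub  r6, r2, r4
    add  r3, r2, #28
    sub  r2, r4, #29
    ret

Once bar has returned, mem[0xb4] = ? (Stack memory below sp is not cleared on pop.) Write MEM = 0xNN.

MEM = 0xe2

prologue: push r3 → mem[0xb5]=0x5f, sp=0xb5
prologue: push r5 → mem[0xb4]=0xe2, sp=0xb4
body[0] mov  r5, #0xb5 → r5=0xb5
body[1] add  r3, r2, r4 → r3=0xcd
body[2] sub  r6, r2, r4 → r6=0xa5
body[3] add  r3, r2, #28 → r3=0xd5
body[4] sub  r2, r4, #29 → r2=0xf7
epilogue: pop r5=0xe2, sp=0xb5
epilogue: pop r3=0x5f, sp=0xb6
prologue pushed ['r3', 'r5'] at ['0xb5', '0xb4']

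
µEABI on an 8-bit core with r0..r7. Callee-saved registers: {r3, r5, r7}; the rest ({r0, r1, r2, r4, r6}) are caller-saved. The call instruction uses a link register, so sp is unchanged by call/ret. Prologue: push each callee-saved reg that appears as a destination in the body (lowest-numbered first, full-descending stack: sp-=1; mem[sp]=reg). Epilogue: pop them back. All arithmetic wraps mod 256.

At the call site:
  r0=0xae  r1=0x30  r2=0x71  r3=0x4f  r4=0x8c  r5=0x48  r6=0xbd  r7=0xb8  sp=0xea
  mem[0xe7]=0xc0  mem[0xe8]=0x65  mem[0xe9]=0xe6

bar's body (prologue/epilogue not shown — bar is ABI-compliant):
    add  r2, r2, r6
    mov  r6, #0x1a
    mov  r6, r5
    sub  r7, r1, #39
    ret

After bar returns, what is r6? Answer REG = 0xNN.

prologue: push r7 → mem[0xe9]=0xb8, sp=0xe9
body[0] add  r2, r2, r6 → r2=0x2e
body[1] mov  r6, #0x1a → r6=0x1a
body[2] mov  r6, r5 → r6=0x48
body[3] sub  r7, r1, #39 → r7=0x09
epilogue: pop r7=0xb8, sp=0xea
r6 is caller-saved → body value

REG = 0x48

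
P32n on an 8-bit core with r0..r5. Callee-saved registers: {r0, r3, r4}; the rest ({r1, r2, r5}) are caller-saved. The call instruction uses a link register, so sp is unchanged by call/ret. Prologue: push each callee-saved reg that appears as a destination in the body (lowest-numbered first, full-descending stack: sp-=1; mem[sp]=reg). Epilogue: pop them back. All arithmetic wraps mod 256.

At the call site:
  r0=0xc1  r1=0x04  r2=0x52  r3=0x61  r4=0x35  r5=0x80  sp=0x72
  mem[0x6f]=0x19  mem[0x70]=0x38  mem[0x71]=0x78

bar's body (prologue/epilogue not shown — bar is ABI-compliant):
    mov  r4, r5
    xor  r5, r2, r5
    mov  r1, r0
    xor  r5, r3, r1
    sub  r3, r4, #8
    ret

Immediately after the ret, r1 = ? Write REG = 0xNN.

REG = 0xc1

prologue: push r3 → mem[0x71]=0x61, sp=0x71
prologue: push r4 → mem[0x70]=0x35, sp=0x70
body[0] mov  r4, r5 → r4=0x80
body[1] xor  r5, r2, r5 → r5=0xd2
body[2] mov  r1, r0 → r1=0xc1
body[3] xor  r5, r3, r1 → r5=0xa0
body[4] sub  r3, r4, #8 → r3=0x78
epilogue: pop r4=0x35, sp=0x71
epilogue: pop r3=0x61, sp=0x72
r1 is caller-saved → body value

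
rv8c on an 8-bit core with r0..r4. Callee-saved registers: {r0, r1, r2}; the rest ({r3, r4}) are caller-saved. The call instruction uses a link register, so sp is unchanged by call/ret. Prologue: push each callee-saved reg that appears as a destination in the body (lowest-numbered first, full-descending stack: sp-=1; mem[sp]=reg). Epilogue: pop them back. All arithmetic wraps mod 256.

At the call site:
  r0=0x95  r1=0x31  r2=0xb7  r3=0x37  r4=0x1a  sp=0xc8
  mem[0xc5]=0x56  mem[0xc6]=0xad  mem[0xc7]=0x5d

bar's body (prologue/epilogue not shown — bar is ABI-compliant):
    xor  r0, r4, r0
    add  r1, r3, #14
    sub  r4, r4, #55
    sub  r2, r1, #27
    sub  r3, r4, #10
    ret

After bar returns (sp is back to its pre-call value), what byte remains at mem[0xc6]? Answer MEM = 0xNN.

MEM = 0x31

prologue: push r0 -> mem[0xc7]=0x95, sp=0xc7
prologue: push r1 -> mem[0xc6]=0x31, sp=0xc6
prologue: push r2 -> mem[0xc5]=0xb7, sp=0xc5
body[0] xor  r0, r4, r0 -> r0=0x8f
body[1] add  r1, r3, #14 -> r1=0x45
body[2] sub  r4, r4, #55 -> r4=0xe3
body[3] sub  r2, r1, #27 -> r2=0x2a
body[4] sub  r3, r4, #10 -> r3=0xd9
epilogue: pop r2=0xb7, sp=0xc6
epilogue: pop r1=0x31, sp=0xc7
epilogue: pop r0=0x95, sp=0xc8
prologue pushed ['r0', 'r1', 'r2'] at ['0xc7', '0xc6', '0xc5']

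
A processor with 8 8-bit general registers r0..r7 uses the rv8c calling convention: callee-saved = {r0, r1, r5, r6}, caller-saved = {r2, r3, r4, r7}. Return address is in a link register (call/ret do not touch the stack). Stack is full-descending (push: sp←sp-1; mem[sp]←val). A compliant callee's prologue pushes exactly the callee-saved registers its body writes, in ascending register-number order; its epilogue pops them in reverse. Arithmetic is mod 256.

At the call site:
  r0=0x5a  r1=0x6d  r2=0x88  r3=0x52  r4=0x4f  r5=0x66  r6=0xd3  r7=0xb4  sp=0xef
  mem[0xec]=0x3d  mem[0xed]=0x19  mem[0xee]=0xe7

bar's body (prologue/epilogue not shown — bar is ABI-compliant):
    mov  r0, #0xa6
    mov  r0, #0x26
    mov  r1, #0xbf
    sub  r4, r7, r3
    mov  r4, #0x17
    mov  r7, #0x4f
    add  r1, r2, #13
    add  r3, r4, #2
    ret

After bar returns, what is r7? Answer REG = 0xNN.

REG = 0x4f

prologue: push r0 -> mem[0xee]=0x5a, sp=0xee
prologue: push r1 -> mem[0xed]=0x6d, sp=0xed
body[0] mov  r0, #0xa6 -> r0=0xa6
body[1] mov  r0, #0x26 -> r0=0x26
body[2] mov  r1, #0xbf -> r1=0xbf
body[3] sub  r4, r7, r3 -> r4=0x62
body[4] mov  r4, #0x17 -> r4=0x17
body[5] mov  r7, #0x4f -> r7=0x4f
body[6] add  r1, r2, #13 -> r1=0x95
body[7] add  r3, r4, #2 -> r3=0x19
epilogue: pop r1=0x6d, sp=0xee
epilogue: pop r0=0x5a, sp=0xef
r7 is caller-saved -> body value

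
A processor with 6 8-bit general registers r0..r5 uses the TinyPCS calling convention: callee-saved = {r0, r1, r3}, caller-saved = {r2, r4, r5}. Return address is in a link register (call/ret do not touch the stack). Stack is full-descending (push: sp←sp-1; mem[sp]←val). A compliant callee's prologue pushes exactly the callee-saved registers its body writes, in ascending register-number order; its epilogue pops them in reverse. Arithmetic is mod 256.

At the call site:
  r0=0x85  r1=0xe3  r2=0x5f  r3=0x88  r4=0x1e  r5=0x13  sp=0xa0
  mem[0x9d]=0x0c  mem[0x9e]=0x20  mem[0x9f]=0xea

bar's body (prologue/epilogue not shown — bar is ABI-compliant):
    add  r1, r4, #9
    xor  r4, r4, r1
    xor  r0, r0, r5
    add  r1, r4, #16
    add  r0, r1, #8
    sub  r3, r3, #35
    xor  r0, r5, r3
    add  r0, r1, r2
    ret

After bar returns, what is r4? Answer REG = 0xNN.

REG = 0x39

prologue: push r0 -> mem[0x9f]=0x85, sp=0x9f
prologue: push r1 -> mem[0x9e]=0xe3, sp=0x9e
prologue: push r3 -> mem[0x9d]=0x88, sp=0x9d
body[0] add  r1, r4, #9 -> r1=0x27
body[1] xor  r4, r4, r1 -> r4=0x39
body[2] xor  r0, r0, r5 -> r0=0x96
body[3] add  r1, r4, #16 -> r1=0x49
body[4] add  r0, r1, #8 -> r0=0x51
body[5] sub  r3, r3, #35 -> r3=0x65
body[6] xor  r0, r5, r3 -> r0=0x76
body[7] add  r0, r1, r2 -> r0=0xa8
epilogue: pop r3=0x88, sp=0x9e
epilogue: pop r1=0xe3, sp=0x9f
epilogue: pop r0=0x85, sp=0xa0
r4 is caller-saved -> body value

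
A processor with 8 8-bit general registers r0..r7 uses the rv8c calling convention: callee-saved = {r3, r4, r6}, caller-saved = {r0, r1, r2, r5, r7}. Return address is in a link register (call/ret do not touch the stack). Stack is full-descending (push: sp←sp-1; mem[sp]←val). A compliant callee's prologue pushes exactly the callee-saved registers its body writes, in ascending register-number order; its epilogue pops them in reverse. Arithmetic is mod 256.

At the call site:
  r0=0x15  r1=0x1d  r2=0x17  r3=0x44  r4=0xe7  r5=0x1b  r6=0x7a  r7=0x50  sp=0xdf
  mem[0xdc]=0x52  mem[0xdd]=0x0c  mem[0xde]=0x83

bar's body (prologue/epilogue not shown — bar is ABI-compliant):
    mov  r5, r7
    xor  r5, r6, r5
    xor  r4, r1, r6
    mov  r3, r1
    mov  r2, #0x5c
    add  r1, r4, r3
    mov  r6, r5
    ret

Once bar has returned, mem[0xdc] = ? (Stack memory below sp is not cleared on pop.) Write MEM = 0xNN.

prologue: push r3 → mem[0xde]=0x44, sp=0xde
prologue: push r4 → mem[0xdd]=0xe7, sp=0xdd
prologue: push r6 → mem[0xdc]=0x7a, sp=0xdc
body[0] mov  r5, r7 → r5=0x50
body[1] xor  r5, r6, r5 → r5=0x2a
body[2] xor  r4, r1, r6 → r4=0x67
body[3] mov  r3, r1 → r3=0x1d
body[4] mov  r2, #0x5c → r2=0x5c
body[5] add  r1, r4, r3 → r1=0x84
body[6] mov  r6, r5 → r6=0x2a
epilogue: pop r6=0x7a, sp=0xdd
epilogue: pop r4=0xe7, sp=0xde
epilogue: pop r3=0x44, sp=0xdf
prologue pushed ['r3', 'r4', 'r6'] at ['0xde', '0xdd', '0xdc']

MEM = 0x7a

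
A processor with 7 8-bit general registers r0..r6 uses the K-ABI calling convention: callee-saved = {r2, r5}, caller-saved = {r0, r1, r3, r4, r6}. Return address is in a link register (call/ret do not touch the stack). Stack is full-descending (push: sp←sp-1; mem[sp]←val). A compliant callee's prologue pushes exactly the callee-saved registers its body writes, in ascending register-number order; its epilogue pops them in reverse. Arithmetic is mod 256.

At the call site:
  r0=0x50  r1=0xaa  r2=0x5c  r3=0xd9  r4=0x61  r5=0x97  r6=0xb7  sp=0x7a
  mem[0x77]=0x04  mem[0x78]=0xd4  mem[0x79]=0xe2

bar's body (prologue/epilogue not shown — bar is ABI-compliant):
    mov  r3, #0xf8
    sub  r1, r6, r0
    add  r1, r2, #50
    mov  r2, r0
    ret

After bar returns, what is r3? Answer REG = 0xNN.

prologue: push r2 → mem[0x79]=0x5c, sp=0x79
body[0] mov  r3, #0xf8 → r3=0xf8
body[1] sub  r1, r6, r0 → r1=0x67
body[2] add  r1, r2, #50 → r1=0x8e
body[3] mov  r2, r0 → r2=0x50
epilogue: pop r2=0x5c, sp=0x7a
r3 is caller-saved → body value

REG = 0xf8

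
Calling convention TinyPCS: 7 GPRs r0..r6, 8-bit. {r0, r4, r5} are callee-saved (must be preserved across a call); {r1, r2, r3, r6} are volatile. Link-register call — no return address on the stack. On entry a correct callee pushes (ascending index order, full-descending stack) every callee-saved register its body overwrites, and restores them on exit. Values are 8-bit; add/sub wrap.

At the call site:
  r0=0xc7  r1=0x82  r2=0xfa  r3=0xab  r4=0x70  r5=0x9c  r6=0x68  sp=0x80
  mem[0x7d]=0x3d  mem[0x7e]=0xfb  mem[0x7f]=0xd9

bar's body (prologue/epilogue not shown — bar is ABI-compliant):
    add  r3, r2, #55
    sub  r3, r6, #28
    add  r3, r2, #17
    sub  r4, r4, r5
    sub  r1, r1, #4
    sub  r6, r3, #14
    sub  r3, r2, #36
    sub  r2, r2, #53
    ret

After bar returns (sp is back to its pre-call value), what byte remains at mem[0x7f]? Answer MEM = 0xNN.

prologue: push r4 -> mem[0x7f]=0x70, sp=0x7f
body[0] add  r3, r2, #55 -> r3=0x31
body[1] sub  r3, r6, #28 -> r3=0x4c
body[2] add  r3, r2, #17 -> r3=0x0b
body[3] sub  r4, r4, r5 -> r4=0xd4
body[4] sub  r1, r1, #4 -> r1=0x7e
body[5] sub  r6, r3, #14 -> r6=0xfd
body[6] sub  r3, r2, #36 -> r3=0xd6
body[7] sub  r2, r2, #53 -> r2=0xc5
epilogue: pop r4=0x70, sp=0x80
prologue pushed ['r4'] at ['0x7f']

MEM = 0x70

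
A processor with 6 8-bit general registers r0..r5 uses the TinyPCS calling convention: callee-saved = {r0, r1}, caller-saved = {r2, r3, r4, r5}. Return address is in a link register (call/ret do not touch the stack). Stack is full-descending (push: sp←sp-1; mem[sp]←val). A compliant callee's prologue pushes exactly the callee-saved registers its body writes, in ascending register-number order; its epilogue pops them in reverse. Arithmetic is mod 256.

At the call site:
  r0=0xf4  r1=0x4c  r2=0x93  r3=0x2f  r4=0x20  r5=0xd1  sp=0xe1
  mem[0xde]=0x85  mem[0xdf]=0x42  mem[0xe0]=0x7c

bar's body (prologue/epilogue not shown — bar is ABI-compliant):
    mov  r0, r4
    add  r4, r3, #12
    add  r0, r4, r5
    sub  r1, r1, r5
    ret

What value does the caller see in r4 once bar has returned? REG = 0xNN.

REG = 0x3b

prologue: push r0 → mem[0xe0]=0xf4, sp=0xe0
prologue: push r1 → mem[0xdf]=0x4c, sp=0xdf
body[0] mov  r0, r4 → r0=0x20
body[1] add  r4, r3, #12 → r4=0x3b
body[2] add  r0, r4, r5 → r0=0x0c
body[3] sub  r1, r1, r5 → r1=0x7b
epilogue: pop r1=0x4c, sp=0xe0
epilogue: pop r0=0xf4, sp=0xe1
r4 is caller-saved → body value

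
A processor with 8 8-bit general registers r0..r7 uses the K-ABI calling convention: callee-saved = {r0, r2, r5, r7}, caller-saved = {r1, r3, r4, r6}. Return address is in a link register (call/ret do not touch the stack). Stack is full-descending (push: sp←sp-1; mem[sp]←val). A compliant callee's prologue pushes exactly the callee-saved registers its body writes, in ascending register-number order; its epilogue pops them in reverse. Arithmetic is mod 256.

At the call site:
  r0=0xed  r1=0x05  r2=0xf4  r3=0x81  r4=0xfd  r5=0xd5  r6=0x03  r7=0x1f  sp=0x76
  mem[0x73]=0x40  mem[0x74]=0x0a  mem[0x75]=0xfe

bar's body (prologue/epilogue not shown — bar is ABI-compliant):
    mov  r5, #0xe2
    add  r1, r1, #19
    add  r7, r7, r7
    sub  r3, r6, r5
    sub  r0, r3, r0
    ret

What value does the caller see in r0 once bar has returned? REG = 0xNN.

REG = 0xed

prologue: push r0 -> mem[0x75]=0xed, sp=0x75
prologue: push r5 -> mem[0x74]=0xd5, sp=0x74
prologue: push r7 -> mem[0x73]=0x1f, sp=0x73
body[0] mov  r5, #0xe2 -> r5=0xe2
body[1] add  r1, r1, #19 -> r1=0x18
body[2] add  r7, r7, r7 -> r7=0x3e
body[3] sub  r3, r6, r5 -> r3=0x21
body[4] sub  r0, r3, r0 -> r0=0x34
epilogue: pop r7=0x1f, sp=0x74
epilogue: pop r5=0xd5, sp=0x75
epilogue: pop r0=0xed, sp=0x76
r0 is callee-saved -> restored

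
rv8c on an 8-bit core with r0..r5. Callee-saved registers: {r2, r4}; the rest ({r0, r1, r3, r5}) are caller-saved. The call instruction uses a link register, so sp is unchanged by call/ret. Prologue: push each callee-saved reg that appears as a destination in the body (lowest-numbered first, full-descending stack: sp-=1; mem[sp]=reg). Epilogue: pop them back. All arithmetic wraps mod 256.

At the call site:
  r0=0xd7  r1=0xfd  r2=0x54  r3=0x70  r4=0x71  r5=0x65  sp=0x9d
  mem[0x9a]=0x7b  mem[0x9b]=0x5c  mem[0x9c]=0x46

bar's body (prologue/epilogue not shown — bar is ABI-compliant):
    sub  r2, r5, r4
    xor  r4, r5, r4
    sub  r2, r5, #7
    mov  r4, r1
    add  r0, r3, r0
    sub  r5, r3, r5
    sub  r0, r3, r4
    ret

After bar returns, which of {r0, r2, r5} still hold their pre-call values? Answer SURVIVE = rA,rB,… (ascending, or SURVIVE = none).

SURVIVE = r2

prologue: push r2 -> mem[0x9c]=0x54, sp=0x9c
prologue: push r4 -> mem[0x9b]=0x71, sp=0x9b
body[0] sub  r2, r5, r4 -> r2=0xf4
body[1] xor  r4, r5, r4 -> r4=0x14
body[2] sub  r2, r5, #7 -> r2=0x5e
body[3] mov  r4, r1 -> r4=0xfd
body[4] add  r0, r3, r0 -> r0=0x47
body[5] sub  r5, r3, r5 -> r5=0x0b
body[6] sub  r0, r3, r4 -> r0=0x73
epilogue: pop r4=0x71, sp=0x9c
epilogue: pop r2=0x54, sp=0x9d
r0: caller-saved, written=True
r2: callee-saved, written=True
r5: caller-saved, written=True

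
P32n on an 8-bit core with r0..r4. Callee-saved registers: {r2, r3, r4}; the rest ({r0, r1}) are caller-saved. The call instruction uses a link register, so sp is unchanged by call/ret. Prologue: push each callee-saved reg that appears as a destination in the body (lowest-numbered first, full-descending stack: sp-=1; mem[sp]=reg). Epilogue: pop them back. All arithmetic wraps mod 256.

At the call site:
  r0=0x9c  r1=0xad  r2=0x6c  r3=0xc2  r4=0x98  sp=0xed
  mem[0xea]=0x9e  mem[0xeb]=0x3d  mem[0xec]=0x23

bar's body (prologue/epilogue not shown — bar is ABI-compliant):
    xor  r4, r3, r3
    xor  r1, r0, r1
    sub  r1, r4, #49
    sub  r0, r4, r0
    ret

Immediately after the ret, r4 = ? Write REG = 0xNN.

prologue: push r4 -> mem[0xec]=0x98, sp=0xec
body[0] xor  r4, r3, r3 -> r4=0x00
body[1] xor  r1, r0, r1 -> r1=0x31
body[2] sub  r1, r4, #49 -> r1=0xcf
body[3] sub  r0, r4, r0 -> r0=0x64
epilogue: pop r4=0x98, sp=0xed
r4 is callee-saved -> restored

REG = 0x98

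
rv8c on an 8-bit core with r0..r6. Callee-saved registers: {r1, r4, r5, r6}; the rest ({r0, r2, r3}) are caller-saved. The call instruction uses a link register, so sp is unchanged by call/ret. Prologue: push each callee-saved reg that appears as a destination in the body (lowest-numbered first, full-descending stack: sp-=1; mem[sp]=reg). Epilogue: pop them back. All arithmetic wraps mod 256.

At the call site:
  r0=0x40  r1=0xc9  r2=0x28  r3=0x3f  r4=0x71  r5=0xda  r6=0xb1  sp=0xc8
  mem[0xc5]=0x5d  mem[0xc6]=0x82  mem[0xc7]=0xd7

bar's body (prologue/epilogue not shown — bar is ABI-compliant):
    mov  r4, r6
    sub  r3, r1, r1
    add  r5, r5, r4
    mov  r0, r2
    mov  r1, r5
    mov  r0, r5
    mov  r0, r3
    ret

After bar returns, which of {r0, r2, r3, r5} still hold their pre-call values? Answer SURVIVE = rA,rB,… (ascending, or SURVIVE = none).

prologue: push r1 → mem[0xc7]=0xc9, sp=0xc7
prologue: push r4 → mem[0xc6]=0x71, sp=0xc6
prologue: push r5 → mem[0xc5]=0xda, sp=0xc5
body[0] mov  r4, r6 → r4=0xb1
body[1] sub  r3, r1, r1 → r3=0x00
body[2] add  r5, r5, r4 → r5=0x8b
body[3] mov  r0, r2 → r0=0x28
body[4] mov  r1, r5 → r1=0x8b
body[5] mov  r0, r5 → r0=0x8b
body[6] mov  r0, r3 → r0=0x00
epilogue: pop r5=0xda, sp=0xc6
epilogue: pop r4=0x71, sp=0xc7
epilogue: pop r1=0xc9, sp=0xc8
r0: caller-saved, written=True
r2: caller-saved, written=False
r3: caller-saved, written=True
r5: callee-saved, written=True

SURVIVE = r2,r5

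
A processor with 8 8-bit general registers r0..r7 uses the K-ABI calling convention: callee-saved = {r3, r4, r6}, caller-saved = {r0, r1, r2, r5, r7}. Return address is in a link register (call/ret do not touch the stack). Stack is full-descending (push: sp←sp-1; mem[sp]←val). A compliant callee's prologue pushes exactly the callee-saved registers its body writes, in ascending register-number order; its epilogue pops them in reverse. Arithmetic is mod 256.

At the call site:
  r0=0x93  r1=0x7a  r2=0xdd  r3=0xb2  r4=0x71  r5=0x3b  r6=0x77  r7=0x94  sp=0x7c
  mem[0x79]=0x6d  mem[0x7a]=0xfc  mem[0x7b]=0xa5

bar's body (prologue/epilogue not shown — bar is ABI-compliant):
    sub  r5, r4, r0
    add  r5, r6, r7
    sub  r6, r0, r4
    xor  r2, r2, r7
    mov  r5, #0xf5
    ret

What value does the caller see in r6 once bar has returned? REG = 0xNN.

prologue: push r6 -> mem[0x7b]=0x77, sp=0x7b
body[0] sub  r5, r4, r0 -> r5=0xde
body[1] add  r5, r6, r7 -> r5=0x0b
body[2] sub  r6, r0, r4 -> r6=0x22
body[3] xor  r2, r2, r7 -> r2=0x49
body[4] mov  r5, #0xf5 -> r5=0xf5
epilogue: pop r6=0x77, sp=0x7c
r6 is callee-saved -> restored

REG = 0x77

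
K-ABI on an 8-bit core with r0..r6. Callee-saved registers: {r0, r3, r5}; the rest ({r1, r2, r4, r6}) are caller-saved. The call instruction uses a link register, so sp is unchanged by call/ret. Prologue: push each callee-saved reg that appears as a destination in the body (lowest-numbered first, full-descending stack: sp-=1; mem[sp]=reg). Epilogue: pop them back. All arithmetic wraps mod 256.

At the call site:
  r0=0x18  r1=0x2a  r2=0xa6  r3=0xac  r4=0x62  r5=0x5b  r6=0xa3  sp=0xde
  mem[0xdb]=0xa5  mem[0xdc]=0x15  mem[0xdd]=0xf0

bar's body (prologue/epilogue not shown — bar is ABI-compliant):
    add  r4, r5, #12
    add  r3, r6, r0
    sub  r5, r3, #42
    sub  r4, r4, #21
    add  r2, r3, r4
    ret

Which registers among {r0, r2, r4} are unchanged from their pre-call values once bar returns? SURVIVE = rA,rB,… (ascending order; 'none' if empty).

prologue: push r3 -> mem[0xdd]=0xac, sp=0xdd
prologue: push r5 -> mem[0xdc]=0x5b, sp=0xdc
body[0] add  r4, r5, #12 -> r4=0x67
body[1] add  r3, r6, r0 -> r3=0xbb
body[2] sub  r5, r3, #42 -> r5=0x91
body[3] sub  r4, r4, #21 -> r4=0x52
body[4] add  r2, r3, r4 -> r2=0x0d
epilogue: pop r5=0x5b, sp=0xdd
epilogue: pop r3=0xac, sp=0xde
r0: callee-saved, written=False
r2: caller-saved, written=True
r4: caller-saved, written=True

SURVIVE = r0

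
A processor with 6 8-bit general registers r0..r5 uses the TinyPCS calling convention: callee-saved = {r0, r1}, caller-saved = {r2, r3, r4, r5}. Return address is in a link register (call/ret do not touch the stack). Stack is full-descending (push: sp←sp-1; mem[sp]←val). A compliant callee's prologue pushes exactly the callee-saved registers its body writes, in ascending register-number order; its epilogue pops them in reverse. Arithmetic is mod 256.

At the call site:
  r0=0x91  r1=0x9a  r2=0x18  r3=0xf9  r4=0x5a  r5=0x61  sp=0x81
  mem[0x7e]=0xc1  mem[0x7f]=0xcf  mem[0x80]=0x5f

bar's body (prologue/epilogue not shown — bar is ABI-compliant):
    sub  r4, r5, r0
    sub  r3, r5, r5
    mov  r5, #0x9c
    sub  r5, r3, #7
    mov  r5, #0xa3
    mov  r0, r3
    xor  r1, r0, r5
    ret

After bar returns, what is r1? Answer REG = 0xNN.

prologue: push r0 -> mem[0x80]=0x91, sp=0x80
prologue: push r1 -> mem[0x7f]=0x9a, sp=0x7f
body[0] sub  r4, r5, r0 -> r4=0xd0
body[1] sub  r3, r5, r5 -> r3=0x00
body[2] mov  r5, #0x9c -> r5=0x9c
body[3] sub  r5, r3, #7 -> r5=0xf9
body[4] mov  r5, #0xa3 -> r5=0xa3
body[5] mov  r0, r3 -> r0=0x00
body[6] xor  r1, r0, r5 -> r1=0xa3
epilogue: pop r1=0x9a, sp=0x80
epilogue: pop r0=0x91, sp=0x81
r1 is callee-saved -> restored

REG = 0x9a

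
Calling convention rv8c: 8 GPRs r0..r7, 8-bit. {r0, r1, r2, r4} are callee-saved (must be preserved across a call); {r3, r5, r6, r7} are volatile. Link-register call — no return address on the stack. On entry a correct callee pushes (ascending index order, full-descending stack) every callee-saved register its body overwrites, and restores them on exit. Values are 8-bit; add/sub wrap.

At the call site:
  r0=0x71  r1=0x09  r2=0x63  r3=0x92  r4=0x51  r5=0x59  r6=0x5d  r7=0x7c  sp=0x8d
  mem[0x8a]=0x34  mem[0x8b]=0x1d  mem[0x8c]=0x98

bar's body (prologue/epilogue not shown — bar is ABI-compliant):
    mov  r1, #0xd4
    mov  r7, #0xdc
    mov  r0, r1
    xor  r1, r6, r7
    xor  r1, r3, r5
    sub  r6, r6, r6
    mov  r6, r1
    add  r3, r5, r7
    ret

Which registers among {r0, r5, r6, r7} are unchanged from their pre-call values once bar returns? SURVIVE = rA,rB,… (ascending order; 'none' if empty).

prologue: push r0 → mem[0x8c]=0x71, sp=0x8c
prologue: push r1 → mem[0x8b]=0x09, sp=0x8b
body[0] mov  r1, #0xd4 → r1=0xd4
body[1] mov  r7, #0xdc → r7=0xdc
body[2] mov  r0, r1 → r0=0xd4
body[3] xor  r1, r6, r7 → r1=0x81
body[4] xor  r1, r3, r5 → r1=0xcb
body[5] sub  r6, r6, r6 → r6=0x00
body[6] mov  r6, r1 → r6=0xcb
body[7] add  r3, r5, r7 → r3=0x35
epilogue: pop r1=0x09, sp=0x8c
epilogue: pop r0=0x71, sp=0x8d
r0: callee-saved, written=True
r5: caller-saved, written=False
r6: caller-saved, written=True
r7: caller-saved, written=True

SURVIVE = r0,r5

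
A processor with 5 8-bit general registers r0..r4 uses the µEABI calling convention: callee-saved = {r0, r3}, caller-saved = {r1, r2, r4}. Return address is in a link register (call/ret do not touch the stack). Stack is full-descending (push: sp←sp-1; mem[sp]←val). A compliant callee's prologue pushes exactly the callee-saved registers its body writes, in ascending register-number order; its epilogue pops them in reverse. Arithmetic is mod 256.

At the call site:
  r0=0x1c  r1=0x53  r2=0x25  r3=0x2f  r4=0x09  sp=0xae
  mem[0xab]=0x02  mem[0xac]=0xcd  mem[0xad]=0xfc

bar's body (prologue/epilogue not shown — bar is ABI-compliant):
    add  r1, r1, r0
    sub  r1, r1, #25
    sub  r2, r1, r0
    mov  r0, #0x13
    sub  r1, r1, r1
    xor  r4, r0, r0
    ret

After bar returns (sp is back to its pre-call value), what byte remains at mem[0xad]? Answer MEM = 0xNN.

prologue: push r0 → mem[0xad]=0x1c, sp=0xad
body[0] add  r1, r1, r0 → r1=0x6f
body[1] sub  r1, r1, #25 → r1=0x56
body[2] sub  r2, r1, r0 → r2=0x3a
body[3] mov  r0, #0x13 → r0=0x13
body[4] sub  r1, r1, r1 → r1=0x00
body[5] xor  r4, r0, r0 → r4=0x00
epilogue: pop r0=0x1c, sp=0xae
prologue pushed ['r0'] at ['0xad']

MEM = 0x1c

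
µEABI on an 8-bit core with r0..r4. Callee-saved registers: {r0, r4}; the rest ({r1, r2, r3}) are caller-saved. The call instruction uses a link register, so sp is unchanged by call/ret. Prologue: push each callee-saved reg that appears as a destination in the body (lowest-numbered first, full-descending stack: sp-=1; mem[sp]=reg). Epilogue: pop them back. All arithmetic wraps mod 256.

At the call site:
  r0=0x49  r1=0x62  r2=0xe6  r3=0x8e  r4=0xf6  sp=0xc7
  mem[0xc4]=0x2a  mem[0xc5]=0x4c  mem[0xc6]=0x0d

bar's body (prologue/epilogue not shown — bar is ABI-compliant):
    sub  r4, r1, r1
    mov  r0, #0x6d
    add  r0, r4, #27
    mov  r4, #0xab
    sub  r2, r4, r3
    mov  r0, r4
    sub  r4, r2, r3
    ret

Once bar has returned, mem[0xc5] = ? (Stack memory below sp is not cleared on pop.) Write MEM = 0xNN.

prologue: push r0 -> mem[0xc6]=0x49, sp=0xc6
prologue: push r4 -> mem[0xc5]=0xf6, sp=0xc5
body[0] sub  r4, r1, r1 -> r4=0x00
body[1] mov  r0, #0x6d -> r0=0x6d
body[2] add  r0, r4, #27 -> r0=0x1b
body[3] mov  r4, #0xab -> r4=0xab
body[4] sub  r2, r4, r3 -> r2=0x1d
body[5] mov  r0, r4 -> r0=0xab
body[6] sub  r4, r2, r3 -> r4=0x8f
epilogue: pop r4=0xf6, sp=0xc6
epilogue: pop r0=0x49, sp=0xc7
prologue pushed ['r0', 'r4'] at ['0xc6', '0xc5']

MEM = 0xf6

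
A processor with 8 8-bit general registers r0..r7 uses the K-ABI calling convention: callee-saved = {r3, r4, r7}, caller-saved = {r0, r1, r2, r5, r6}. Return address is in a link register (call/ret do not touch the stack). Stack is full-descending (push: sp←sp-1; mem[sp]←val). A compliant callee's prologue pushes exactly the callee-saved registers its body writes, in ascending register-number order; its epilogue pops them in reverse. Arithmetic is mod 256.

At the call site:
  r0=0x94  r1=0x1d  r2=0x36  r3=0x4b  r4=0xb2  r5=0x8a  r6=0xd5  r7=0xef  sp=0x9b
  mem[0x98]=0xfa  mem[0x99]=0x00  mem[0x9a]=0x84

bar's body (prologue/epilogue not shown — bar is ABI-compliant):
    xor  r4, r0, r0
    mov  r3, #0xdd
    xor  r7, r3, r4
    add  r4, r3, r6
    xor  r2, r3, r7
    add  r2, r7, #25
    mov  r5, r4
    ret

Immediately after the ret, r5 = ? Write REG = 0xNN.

REG = 0xb2

prologue: push r3 → mem[0x9a]=0x4b, sp=0x9a
prologue: push r4 → mem[0x99]=0xb2, sp=0x99
prologue: push r7 → mem[0x98]=0xef, sp=0x98
body[0] xor  r4, r0, r0 → r4=0x00
body[1] mov  r3, #0xdd → r3=0xdd
body[2] xor  r7, r3, r4 → r7=0xdd
body[3] add  r4, r3, r6 → r4=0xb2
body[4] xor  r2, r3, r7 → r2=0x00
body[5] add  r2, r7, #25 → r2=0xf6
body[6] mov  r5, r4 → r5=0xb2
epilogue: pop r7=0xef, sp=0x99
epilogue: pop r4=0xb2, sp=0x9a
epilogue: pop r3=0x4b, sp=0x9b
r5 is caller-saved → body value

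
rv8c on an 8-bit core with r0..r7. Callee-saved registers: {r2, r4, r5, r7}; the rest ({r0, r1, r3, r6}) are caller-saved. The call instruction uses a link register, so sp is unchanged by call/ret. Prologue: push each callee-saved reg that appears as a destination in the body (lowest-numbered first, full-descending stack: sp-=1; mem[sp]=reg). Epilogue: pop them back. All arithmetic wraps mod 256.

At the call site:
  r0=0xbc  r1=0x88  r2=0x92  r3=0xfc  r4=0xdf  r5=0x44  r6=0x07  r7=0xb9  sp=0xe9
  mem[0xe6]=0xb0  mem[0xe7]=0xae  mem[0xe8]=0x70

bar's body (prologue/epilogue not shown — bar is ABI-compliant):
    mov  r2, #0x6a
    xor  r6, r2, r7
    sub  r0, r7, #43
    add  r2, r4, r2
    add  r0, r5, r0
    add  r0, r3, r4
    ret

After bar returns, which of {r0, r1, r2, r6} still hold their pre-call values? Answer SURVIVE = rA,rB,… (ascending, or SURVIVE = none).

SURVIVE = r1,r2

prologue: push r2 → mem[0xe8]=0x92, sp=0xe8
body[0] mov  r2, #0x6a → r2=0x6a
body[1] xor  r6, r2, r7 → r6=0xd3
body[2] sub  r0, r7, #43 → r0=0x8e
body[3] add  r2, r4, r2 → r2=0x49
body[4] add  r0, r5, r0 → r0=0xd2
body[5] add  r0, r3, r4 → r0=0xdb
epilogue: pop r2=0x92, sp=0xe9
r0: caller-saved, written=True
r1: caller-saved, written=False
r2: callee-saved, written=True
r6: caller-saved, written=True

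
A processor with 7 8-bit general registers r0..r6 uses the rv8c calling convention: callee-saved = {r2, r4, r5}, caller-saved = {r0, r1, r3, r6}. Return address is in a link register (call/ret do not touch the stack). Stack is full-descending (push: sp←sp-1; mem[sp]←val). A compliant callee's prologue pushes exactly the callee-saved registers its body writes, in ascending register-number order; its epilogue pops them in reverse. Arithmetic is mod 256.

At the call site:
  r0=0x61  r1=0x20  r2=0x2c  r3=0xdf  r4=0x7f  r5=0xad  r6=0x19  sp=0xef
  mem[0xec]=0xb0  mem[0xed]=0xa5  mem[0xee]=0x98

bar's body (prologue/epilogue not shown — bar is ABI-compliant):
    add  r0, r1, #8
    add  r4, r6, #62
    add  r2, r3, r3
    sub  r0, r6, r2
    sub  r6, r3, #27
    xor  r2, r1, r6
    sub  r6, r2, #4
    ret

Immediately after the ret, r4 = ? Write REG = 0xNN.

REG = 0x7f

prologue: push r2 → mem[0xee]=0x2c, sp=0xee
prologue: push r4 → mem[0xed]=0x7f, sp=0xed
body[0] add  r0, r1, #8 → r0=0x28
body[1] add  r4, r6, #62 → r4=0x57
body[2] add  r2, r3, r3 → r2=0xbe
body[3] sub  r0, r6, r2 → r0=0x5b
body[4] sub  r6, r3, #27 → r6=0xc4
body[5] xor  r2, r1, r6 → r2=0xe4
body[6] sub  r6, r2, #4 → r6=0xe0
epilogue: pop r4=0x7f, sp=0xee
epilogue: pop r2=0x2c, sp=0xef
r4 is callee-saved → restored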